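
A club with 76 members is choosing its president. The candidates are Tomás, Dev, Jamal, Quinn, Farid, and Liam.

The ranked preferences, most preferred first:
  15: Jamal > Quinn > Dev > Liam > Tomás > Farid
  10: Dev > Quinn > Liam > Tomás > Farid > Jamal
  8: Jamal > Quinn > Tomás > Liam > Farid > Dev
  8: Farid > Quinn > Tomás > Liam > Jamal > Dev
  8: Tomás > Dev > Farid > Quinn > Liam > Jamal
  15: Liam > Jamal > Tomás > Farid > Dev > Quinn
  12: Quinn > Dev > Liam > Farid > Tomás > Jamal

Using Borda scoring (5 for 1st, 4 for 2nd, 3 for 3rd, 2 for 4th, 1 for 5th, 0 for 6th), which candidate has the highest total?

Tomás: 15×1 + 10×2 + 8×3 + 8×3 + 8×5 + 15×3 + 12×1 = 180
Dev: 15×3 + 10×5 + 8×0 + 8×0 + 8×4 + 15×1 + 12×4 = 190
Jamal: 15×5 + 10×0 + 8×5 + 8×1 + 8×0 + 15×4 + 12×0 = 183
Quinn: 15×4 + 10×4 + 8×4 + 8×4 + 8×2 + 15×0 + 12×5 = 240
Farid: 15×0 + 10×1 + 8×1 + 8×5 + 8×3 + 15×2 + 12×2 = 136
Liam: 15×2 + 10×3 + 8×2 + 8×2 + 8×1 + 15×5 + 12×3 = 211

Quinn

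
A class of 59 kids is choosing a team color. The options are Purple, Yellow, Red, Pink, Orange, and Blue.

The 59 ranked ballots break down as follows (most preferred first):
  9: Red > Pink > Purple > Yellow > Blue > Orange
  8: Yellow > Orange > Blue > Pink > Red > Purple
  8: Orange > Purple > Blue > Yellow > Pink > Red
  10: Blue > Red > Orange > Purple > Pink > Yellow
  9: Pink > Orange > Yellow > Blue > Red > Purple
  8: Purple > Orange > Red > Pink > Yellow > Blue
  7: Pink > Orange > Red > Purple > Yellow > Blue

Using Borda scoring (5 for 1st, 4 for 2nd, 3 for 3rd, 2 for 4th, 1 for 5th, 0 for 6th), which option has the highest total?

Purple: 9×3 + 8×0 + 8×4 + 10×2 + 9×0 + 8×5 + 7×2 = 133
Yellow: 9×2 + 8×5 + 8×2 + 10×0 + 9×3 + 8×1 + 7×1 = 116
Red: 9×5 + 8×1 + 8×0 + 10×4 + 9×1 + 8×3 + 7×3 = 147
Pink: 9×4 + 8×2 + 8×1 + 10×1 + 9×5 + 8×2 + 7×5 = 166
Orange: 9×0 + 8×4 + 8×5 + 10×3 + 9×4 + 8×4 + 7×4 = 198
Blue: 9×1 + 8×3 + 8×3 + 10×5 + 9×2 + 8×0 + 7×0 = 125

Orange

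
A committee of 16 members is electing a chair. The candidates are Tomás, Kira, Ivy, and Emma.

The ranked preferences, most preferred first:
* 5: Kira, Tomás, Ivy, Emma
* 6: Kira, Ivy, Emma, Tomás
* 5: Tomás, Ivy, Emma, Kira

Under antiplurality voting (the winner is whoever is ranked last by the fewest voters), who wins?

Last-place votes: Tomás 6, Kira 5, Ivy 0, Emma 5.

Ivy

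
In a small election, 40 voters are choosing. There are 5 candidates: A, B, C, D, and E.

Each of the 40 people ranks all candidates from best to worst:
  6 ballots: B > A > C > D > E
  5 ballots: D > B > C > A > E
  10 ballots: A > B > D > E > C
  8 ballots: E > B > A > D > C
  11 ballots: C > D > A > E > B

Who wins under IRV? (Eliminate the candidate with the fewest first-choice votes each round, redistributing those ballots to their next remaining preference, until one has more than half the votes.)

Round 1: A 10, B 6, C 11, D 5, E 8. D eliminated.
Round 2: A 10, B 11, C 11, E 8. E eliminated.
Round 3: A 10, B 19, C 11. A eliminated.
Round 4: B 29, C 11. B has a majority (≥21).

B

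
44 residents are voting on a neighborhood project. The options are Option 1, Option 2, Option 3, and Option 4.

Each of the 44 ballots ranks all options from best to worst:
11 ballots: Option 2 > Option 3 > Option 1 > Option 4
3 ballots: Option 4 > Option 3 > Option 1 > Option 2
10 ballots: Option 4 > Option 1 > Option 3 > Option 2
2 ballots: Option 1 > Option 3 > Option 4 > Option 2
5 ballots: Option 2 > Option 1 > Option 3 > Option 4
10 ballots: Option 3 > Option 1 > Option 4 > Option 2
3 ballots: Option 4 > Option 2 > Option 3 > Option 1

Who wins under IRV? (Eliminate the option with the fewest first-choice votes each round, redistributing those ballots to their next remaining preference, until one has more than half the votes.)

Option 4

Round 1: Option 1 2, Option 2 16, Option 3 10, Option 4 16. Option 1 eliminated.
Round 2: Option 2 16, Option 3 12, Option 4 16. Option 3 eliminated.
Round 3: Option 2 16, Option 4 28. Option 4 has a majority (≥23).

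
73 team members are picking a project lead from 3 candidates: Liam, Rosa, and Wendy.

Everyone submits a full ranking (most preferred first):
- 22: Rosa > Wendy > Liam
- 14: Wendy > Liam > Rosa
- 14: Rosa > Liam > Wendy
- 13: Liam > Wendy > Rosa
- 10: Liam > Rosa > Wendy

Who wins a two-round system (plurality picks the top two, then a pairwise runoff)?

Liam

Round 1 first-place votes: Liam 23, Rosa 36, Wendy 14. Rosa and Liam advance.
Runoff: Rosa is ranked above Liam on 36 ballots, Liam above Rosa on 37.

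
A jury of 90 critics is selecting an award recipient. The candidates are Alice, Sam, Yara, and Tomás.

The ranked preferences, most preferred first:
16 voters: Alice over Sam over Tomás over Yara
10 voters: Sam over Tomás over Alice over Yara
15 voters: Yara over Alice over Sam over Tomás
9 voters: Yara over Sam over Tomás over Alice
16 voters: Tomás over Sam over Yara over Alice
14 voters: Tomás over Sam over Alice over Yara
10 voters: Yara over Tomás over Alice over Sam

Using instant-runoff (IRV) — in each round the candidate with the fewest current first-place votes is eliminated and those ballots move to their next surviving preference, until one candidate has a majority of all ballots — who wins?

Round 1: Alice 16, Sam 10, Yara 34, Tomás 30. Sam eliminated.
Round 2: Alice 16, Yara 34, Tomás 40. Alice eliminated.
Round 3: Yara 34, Tomás 56. Tomás has a majority (≥46).

Tomás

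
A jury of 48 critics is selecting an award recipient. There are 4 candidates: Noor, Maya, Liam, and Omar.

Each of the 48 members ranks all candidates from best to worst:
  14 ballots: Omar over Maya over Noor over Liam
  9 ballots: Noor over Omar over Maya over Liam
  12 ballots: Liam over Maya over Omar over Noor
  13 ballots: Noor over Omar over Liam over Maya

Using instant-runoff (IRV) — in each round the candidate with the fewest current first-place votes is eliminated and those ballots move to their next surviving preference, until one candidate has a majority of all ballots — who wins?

Omar

Round 1: Noor 22, Maya 0, Liam 12, Omar 14. Maya eliminated.
Round 2: Noor 22, Liam 12, Omar 14. Liam eliminated.
Round 3: Noor 22, Omar 26. Omar has a majority (≥25).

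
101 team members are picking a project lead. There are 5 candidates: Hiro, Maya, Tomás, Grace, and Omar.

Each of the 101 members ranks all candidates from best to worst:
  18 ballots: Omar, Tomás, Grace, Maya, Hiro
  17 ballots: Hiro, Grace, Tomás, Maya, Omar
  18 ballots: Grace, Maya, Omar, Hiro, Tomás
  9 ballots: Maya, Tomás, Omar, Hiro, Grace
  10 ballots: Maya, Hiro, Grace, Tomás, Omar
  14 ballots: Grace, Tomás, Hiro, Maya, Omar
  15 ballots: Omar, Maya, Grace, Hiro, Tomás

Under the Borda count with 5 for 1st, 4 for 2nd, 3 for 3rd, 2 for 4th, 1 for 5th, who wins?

Hiro: 18×1 + 17×5 + 18×2 + 9×2 + 10×4 + 14×3 + 15×2 = 269
Maya: 18×2 + 17×2 + 18×4 + 9×5 + 10×5 + 14×2 + 15×4 = 325
Tomás: 18×4 + 17×3 + 18×1 + 9×4 + 10×2 + 14×4 + 15×1 = 268
Grace: 18×3 + 17×4 + 18×5 + 9×1 + 10×3 + 14×5 + 15×3 = 366
Omar: 18×5 + 17×1 + 18×3 + 9×3 + 10×1 + 14×1 + 15×5 = 287

Grace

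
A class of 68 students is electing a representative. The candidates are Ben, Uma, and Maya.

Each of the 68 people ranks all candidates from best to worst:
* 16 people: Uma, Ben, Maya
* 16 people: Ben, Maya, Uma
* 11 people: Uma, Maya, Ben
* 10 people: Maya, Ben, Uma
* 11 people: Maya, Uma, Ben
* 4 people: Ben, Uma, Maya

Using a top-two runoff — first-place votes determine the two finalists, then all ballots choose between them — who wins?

Round 1 first-place votes: Ben 20, Uma 27, Maya 21. Uma and Maya advance.
Runoff: Uma is ranked above Maya on 31 ballots, Maya above Uma on 37.

Maya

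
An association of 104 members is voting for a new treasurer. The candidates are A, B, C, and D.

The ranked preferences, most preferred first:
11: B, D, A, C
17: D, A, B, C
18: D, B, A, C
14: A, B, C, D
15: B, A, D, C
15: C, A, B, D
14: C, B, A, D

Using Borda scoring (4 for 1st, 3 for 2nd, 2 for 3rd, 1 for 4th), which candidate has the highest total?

A: 11×2 + 17×3 + 18×2 + 14×4 + 15×3 + 15×3 + 14×2 = 283
B: 11×4 + 17×2 + 18×3 + 14×3 + 15×4 + 15×2 + 14×3 = 306
C: 11×1 + 17×1 + 18×1 + 14×2 + 15×1 + 15×4 + 14×4 = 205
D: 11×3 + 17×4 + 18×4 + 14×1 + 15×2 + 15×1 + 14×1 = 246

B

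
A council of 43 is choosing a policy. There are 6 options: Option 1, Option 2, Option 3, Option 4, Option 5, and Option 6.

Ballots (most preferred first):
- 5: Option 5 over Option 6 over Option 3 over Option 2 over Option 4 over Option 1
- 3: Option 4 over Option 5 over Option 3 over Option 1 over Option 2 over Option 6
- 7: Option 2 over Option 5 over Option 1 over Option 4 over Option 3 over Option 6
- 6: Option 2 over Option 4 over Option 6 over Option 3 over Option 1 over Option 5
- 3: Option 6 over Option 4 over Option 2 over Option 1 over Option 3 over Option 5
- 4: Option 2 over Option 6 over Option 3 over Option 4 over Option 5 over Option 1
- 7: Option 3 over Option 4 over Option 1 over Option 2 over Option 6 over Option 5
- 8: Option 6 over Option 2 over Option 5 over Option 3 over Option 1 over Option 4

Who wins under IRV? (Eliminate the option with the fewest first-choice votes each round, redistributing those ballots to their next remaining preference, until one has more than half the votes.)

Round 1: Option 1 0, Option 2 17, Option 3 7, Option 4 3, Option 5 5, Option 6 11. Option 1 eliminated.
Round 2: Option 2 17, Option 3 7, Option 4 3, Option 5 5, Option 6 11. Option 4 eliminated.
Round 3: Option 2 17, Option 3 7, Option 5 8, Option 6 11. Option 3 eliminated.
Round 4: Option 2 24, Option 5 8, Option 6 11. Option 2 has a majority (≥22).

Option 2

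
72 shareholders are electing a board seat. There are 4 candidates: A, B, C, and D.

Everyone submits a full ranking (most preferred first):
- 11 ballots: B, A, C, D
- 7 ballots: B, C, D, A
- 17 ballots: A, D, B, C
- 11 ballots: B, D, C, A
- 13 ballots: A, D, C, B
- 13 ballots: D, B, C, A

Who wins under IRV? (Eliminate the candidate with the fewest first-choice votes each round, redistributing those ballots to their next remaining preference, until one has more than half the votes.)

Round 1: A 30, B 29, C 0, D 13. C eliminated.
Round 2: A 30, B 29, D 13. D eliminated.
Round 3: A 30, B 42. B has a majority (≥37).

B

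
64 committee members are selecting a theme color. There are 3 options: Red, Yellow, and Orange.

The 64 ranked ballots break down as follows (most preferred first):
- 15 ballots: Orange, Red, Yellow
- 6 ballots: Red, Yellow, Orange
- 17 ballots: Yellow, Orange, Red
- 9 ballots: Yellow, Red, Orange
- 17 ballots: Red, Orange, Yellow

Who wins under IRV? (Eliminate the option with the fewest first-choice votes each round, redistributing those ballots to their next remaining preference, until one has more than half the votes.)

Round 1: Red 23, Yellow 26, Orange 15. Orange eliminated.
Round 2: Red 38, Yellow 26. Red has a majority (≥33).

Red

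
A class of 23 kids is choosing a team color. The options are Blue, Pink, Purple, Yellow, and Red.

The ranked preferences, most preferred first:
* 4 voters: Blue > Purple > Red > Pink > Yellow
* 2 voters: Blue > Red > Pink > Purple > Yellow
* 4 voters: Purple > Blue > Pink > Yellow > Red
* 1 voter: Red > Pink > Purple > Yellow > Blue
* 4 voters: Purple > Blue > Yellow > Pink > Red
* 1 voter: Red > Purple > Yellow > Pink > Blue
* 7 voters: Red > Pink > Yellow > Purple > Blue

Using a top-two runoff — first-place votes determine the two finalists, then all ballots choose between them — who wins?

Purple

Round 1 first-place votes: Blue 6, Pink 0, Purple 8, Yellow 0, Red 9. Red and Purple advance.
Runoff: Red is ranked above Purple on 11 ballots, Purple above Red on 12.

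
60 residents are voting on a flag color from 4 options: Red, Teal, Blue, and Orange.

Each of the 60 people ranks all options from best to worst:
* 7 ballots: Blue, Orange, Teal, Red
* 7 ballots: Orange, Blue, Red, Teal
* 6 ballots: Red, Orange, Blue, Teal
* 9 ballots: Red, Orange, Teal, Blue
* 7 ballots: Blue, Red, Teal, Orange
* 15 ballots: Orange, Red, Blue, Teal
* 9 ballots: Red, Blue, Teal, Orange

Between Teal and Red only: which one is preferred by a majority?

Red

Teal is ranked above Red on 7 ballots; Red above Teal on 53.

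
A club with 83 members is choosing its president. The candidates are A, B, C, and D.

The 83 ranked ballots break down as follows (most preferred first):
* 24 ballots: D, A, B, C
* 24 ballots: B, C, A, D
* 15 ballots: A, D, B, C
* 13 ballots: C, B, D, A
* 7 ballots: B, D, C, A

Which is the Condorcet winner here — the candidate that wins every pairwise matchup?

B

B vs A: 44–39
B vs C: 70–13
B vs D: 44–39
B beats every other candidate.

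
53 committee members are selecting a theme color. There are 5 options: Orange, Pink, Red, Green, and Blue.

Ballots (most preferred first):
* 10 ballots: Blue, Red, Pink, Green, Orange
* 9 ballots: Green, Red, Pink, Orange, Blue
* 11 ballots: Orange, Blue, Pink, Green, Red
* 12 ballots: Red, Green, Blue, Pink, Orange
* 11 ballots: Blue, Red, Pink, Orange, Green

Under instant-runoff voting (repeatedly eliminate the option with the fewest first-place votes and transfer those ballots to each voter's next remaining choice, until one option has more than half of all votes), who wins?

Round 1: Orange 11, Pink 0, Red 12, Green 9, Blue 21. Pink eliminated.
Round 2: Orange 11, Red 12, Green 9, Blue 21. Green eliminated.
Round 3: Orange 11, Red 21, Blue 21. Orange eliminated.
Round 4: Red 21, Blue 32. Blue has a majority (≥27).

Blue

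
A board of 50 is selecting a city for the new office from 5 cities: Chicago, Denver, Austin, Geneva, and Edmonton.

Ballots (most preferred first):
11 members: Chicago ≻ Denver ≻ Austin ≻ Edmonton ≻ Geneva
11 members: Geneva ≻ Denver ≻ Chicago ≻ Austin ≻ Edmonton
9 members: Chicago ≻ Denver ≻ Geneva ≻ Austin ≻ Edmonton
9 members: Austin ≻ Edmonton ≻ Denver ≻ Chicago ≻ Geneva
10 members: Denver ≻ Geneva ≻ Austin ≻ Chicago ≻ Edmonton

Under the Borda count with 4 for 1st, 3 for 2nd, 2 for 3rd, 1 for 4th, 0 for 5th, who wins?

Chicago: 11×4 + 11×2 + 9×4 + 9×1 + 10×1 = 121
Denver: 11×3 + 11×3 + 9×3 + 9×2 + 10×4 = 151
Austin: 11×2 + 11×1 + 9×1 + 9×4 + 10×2 = 98
Geneva: 11×0 + 11×4 + 9×2 + 9×0 + 10×3 = 92
Edmonton: 11×1 + 11×0 + 9×0 + 9×3 + 10×0 = 38

Denver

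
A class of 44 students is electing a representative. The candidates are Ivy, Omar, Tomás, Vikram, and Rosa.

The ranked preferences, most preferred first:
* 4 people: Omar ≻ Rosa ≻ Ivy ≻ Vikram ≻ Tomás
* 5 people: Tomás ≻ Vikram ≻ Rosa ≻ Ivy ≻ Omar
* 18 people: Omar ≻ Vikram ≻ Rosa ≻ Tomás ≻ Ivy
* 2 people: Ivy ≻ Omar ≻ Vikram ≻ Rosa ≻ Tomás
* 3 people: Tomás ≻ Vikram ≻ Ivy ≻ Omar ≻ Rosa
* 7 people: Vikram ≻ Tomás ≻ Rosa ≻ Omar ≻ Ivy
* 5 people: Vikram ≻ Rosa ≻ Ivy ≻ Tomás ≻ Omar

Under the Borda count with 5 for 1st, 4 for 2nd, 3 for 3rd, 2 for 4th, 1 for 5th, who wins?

Vikram

Ivy: 4×3 + 5×2 + 18×1 + 2×5 + 3×3 + 7×1 + 5×3 = 81
Omar: 4×5 + 5×1 + 18×5 + 2×4 + 3×2 + 7×2 + 5×1 = 148
Tomás: 4×1 + 5×5 + 18×2 + 2×1 + 3×5 + 7×4 + 5×2 = 120
Vikram: 4×2 + 5×4 + 18×4 + 2×3 + 3×4 + 7×5 + 5×5 = 178
Rosa: 4×4 + 5×3 + 18×3 + 2×2 + 3×1 + 7×3 + 5×4 = 133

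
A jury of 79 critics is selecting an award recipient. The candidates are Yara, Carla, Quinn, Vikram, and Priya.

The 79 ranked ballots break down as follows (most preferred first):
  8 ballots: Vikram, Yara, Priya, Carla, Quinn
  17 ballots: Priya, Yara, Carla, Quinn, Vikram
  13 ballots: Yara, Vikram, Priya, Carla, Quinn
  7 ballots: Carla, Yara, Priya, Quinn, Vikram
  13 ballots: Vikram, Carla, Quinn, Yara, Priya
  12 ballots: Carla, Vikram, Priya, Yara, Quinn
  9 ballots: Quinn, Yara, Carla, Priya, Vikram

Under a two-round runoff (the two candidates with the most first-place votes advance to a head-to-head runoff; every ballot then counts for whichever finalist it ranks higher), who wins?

Round 1 first-place votes: Yara 13, Carla 19, Quinn 9, Vikram 21, Priya 17. Vikram and Carla advance.
Runoff: Vikram is ranked above Carla on 34 ballots, Carla above Vikram on 45.

Carla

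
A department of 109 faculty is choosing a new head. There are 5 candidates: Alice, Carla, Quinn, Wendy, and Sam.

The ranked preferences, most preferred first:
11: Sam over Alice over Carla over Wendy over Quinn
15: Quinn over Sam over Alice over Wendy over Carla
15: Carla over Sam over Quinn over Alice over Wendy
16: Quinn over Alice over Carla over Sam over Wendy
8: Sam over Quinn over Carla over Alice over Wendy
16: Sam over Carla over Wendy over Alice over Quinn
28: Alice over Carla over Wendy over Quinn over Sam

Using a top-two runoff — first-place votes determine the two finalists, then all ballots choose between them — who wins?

Round 1 first-place votes: Alice 28, Carla 15, Quinn 31, Wendy 0, Sam 35. Sam and Quinn advance.
Runoff: Sam is ranked above Quinn on 50 ballots, Quinn above Sam on 59.

Quinn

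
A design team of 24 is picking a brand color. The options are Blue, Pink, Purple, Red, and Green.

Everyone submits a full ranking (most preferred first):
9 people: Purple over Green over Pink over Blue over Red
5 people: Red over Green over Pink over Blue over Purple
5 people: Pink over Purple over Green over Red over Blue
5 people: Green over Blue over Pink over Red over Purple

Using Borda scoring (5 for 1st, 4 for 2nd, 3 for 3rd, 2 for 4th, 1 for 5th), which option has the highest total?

Green

Blue: 9×2 + 5×2 + 5×1 + 5×4 = 53
Pink: 9×3 + 5×3 + 5×5 + 5×3 = 82
Purple: 9×5 + 5×1 + 5×4 + 5×1 = 75
Red: 9×1 + 5×5 + 5×2 + 5×2 = 54
Green: 9×4 + 5×4 + 5×3 + 5×5 = 96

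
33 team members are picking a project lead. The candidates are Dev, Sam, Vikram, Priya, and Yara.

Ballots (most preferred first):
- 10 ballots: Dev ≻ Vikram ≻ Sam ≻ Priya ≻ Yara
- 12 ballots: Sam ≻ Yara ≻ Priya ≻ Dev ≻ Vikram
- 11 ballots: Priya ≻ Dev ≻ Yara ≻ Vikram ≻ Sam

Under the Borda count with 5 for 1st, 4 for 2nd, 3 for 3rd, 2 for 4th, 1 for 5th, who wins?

Dev

Dev: 10×5 + 12×2 + 11×4 = 118
Sam: 10×3 + 12×5 + 11×1 = 101
Vikram: 10×4 + 12×1 + 11×2 = 74
Priya: 10×2 + 12×3 + 11×5 = 111
Yara: 10×1 + 12×4 + 11×3 = 91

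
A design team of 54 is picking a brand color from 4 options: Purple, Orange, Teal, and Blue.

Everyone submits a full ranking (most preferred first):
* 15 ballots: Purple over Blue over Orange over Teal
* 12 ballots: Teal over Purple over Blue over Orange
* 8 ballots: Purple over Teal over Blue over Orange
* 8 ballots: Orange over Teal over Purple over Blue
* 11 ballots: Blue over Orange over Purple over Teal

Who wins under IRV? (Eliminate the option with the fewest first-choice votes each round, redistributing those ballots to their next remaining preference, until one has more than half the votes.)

Purple

Round 1: Purple 23, Orange 8, Teal 12, Blue 11. Orange eliminated.
Round 2: Purple 23, Teal 20, Blue 11. Blue eliminated.
Round 3: Purple 34, Teal 20. Purple has a majority (≥28).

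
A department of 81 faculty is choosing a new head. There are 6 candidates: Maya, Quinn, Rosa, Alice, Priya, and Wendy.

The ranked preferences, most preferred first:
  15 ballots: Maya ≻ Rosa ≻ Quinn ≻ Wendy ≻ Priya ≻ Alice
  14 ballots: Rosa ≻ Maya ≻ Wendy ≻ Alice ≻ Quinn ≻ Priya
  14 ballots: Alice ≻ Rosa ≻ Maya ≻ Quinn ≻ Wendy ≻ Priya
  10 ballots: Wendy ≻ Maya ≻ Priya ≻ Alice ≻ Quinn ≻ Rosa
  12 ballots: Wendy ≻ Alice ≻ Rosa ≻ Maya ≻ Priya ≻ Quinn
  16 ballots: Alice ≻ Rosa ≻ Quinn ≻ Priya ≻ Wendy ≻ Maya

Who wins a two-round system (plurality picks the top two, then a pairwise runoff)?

Wendy

Round 1 first-place votes: Maya 15, Quinn 0, Rosa 14, Alice 30, Priya 0, Wendy 22. Alice and Wendy advance.
Runoff: Alice is ranked above Wendy on 30 ballots, Wendy above Alice on 51.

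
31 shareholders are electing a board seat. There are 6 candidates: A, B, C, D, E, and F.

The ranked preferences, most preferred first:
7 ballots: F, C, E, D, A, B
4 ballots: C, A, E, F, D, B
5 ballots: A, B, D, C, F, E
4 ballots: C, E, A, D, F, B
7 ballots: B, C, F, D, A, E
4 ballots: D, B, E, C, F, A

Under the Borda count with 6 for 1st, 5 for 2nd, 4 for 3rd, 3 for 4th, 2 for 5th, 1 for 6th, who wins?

C

A: 7×2 + 4×5 + 5×6 + 4×4 + 7×2 + 4×1 = 98
B: 7×1 + 4×1 + 5×5 + 4×1 + 7×6 + 4×5 = 102
C: 7×5 + 4×6 + 5×3 + 4×6 + 7×5 + 4×3 = 145
D: 7×3 + 4×2 + 5×4 + 4×3 + 7×3 + 4×6 = 106
E: 7×4 + 4×4 + 5×1 + 4×5 + 7×1 + 4×4 = 92
F: 7×6 + 4×3 + 5×2 + 4×2 + 7×4 + 4×2 = 108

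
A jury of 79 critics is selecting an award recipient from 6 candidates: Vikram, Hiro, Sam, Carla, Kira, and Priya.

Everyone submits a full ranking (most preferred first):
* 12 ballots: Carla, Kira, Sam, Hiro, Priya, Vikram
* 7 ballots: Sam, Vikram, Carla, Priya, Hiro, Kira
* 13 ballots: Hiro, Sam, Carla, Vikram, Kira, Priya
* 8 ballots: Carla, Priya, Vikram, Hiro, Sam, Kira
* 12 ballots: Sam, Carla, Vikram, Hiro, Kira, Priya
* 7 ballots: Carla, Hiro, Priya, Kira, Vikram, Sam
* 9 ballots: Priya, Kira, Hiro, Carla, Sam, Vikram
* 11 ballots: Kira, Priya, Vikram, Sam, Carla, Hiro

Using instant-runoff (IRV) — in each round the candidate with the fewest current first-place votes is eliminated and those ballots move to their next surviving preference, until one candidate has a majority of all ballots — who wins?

Round 1: Vikram 0, Hiro 13, Sam 19, Carla 27, Kira 11, Priya 9. Vikram eliminated.
Round 2: Hiro 13, Sam 19, Carla 27, Kira 11, Priya 9. Priya eliminated.
Round 3: Hiro 13, Sam 19, Carla 27, Kira 20. Hiro eliminated.
Round 4: Sam 32, Carla 27, Kira 20. Kira eliminated.
Round 5: Sam 43, Carla 36. Sam has a majority (≥40).

Sam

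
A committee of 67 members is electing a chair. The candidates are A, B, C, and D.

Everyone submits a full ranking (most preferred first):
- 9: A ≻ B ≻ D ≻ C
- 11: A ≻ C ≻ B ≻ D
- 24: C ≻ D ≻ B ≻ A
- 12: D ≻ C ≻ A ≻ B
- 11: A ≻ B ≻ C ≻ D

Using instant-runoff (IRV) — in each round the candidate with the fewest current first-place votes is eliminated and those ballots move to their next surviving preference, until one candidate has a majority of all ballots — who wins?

C

Round 1: A 31, B 0, C 24, D 12. B eliminated.
Round 2: A 31, C 24, D 12. D eliminated.
Round 3: A 31, C 36. C has a majority (≥34).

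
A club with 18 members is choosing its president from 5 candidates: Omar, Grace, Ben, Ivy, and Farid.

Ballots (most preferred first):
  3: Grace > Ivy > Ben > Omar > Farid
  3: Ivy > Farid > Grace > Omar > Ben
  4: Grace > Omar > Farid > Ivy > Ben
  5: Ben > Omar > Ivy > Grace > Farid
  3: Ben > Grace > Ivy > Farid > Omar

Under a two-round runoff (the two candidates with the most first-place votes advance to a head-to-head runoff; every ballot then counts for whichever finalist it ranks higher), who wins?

Grace

Round 1 first-place votes: Omar 0, Grace 7, Ben 8, Ivy 3, Farid 0. Ben and Grace advance.
Runoff: Ben is ranked above Grace on 8 ballots, Grace above Ben on 10.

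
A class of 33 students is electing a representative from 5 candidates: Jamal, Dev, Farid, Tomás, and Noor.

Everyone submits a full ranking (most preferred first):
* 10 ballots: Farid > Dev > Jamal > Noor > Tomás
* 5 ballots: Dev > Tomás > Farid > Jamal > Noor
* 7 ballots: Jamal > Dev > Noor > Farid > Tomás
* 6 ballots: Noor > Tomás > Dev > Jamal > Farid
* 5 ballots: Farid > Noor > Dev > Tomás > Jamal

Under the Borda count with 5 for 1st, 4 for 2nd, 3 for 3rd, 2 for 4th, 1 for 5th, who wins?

Jamal: 10×3 + 5×2 + 7×5 + 6×2 + 5×1 = 92
Dev: 10×4 + 5×5 + 7×4 + 6×3 + 5×3 = 126
Farid: 10×5 + 5×3 + 7×2 + 6×1 + 5×5 = 110
Tomás: 10×1 + 5×4 + 7×1 + 6×4 + 5×2 = 71
Noor: 10×2 + 5×1 + 7×3 + 6×5 + 5×4 = 96

Dev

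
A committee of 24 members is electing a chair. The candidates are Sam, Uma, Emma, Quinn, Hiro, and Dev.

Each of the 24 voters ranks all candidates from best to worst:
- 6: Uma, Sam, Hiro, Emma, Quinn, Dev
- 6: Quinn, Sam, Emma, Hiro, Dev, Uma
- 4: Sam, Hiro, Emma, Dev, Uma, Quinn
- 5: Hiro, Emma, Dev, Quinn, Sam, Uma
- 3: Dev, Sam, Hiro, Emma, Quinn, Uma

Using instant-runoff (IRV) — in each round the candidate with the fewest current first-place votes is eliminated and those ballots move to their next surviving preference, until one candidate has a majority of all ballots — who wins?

Round 1: Sam 4, Uma 6, Emma 0, Quinn 6, Hiro 5, Dev 3. Emma eliminated.
Round 2: Sam 4, Uma 6, Quinn 6, Hiro 5, Dev 3. Dev eliminated.
Round 3: Sam 7, Uma 6, Quinn 6, Hiro 5. Hiro eliminated.
Round 4: Sam 7, Uma 6, Quinn 11. Uma eliminated.
Round 5: Sam 13, Quinn 11. Sam has a majority (≥13).

Sam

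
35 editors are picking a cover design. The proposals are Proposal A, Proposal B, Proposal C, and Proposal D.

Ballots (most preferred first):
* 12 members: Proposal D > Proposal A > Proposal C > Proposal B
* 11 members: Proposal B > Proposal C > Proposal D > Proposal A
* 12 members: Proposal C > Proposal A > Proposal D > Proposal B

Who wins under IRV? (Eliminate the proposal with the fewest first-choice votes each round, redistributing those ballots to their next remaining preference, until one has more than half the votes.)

Proposal C

Round 1: Proposal A 0, Proposal B 11, Proposal C 12, Proposal D 12. Proposal A eliminated.
Round 2: Proposal B 11, Proposal C 12, Proposal D 12. Proposal B eliminated.
Round 3: Proposal C 23, Proposal D 12. Proposal C has a majority (≥18).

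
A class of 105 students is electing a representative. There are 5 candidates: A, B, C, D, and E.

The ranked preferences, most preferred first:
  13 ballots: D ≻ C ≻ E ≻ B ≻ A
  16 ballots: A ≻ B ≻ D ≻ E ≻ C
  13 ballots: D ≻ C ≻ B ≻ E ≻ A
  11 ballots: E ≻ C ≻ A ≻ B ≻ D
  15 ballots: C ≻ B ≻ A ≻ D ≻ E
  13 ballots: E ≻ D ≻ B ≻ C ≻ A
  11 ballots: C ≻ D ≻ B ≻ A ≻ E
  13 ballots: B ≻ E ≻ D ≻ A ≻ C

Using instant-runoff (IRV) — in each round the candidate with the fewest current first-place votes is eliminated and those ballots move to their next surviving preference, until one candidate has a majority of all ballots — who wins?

D

Round 1: A 16, B 13, C 26, D 26, E 24. B eliminated.
Round 2: A 16, C 26, D 26, E 37. A eliminated.
Round 3: C 26, D 42, E 37. C eliminated.
Round 4: D 68, E 37. D has a majority (≥53).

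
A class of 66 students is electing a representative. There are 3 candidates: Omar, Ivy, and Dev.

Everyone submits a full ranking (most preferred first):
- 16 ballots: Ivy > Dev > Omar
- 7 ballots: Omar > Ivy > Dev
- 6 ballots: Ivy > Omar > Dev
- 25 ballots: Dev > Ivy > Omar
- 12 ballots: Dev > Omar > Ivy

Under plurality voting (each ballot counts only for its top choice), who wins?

First-place votes: Omar 7, Ivy 22, Dev 37.

Dev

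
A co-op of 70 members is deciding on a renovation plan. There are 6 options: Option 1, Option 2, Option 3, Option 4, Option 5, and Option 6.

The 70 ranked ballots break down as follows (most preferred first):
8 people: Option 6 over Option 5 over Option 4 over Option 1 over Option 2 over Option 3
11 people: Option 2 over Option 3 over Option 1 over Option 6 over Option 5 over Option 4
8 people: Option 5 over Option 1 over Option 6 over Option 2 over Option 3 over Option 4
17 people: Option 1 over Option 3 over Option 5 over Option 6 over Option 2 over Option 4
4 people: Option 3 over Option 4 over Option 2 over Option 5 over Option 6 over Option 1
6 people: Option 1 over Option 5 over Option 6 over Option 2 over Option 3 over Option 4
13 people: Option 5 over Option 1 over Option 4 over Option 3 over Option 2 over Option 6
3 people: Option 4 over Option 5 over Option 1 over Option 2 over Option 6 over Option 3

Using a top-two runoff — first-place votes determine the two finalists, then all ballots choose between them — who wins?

Round 1 first-place votes: Option 1 23, Option 2 11, Option 3 4, Option 4 3, Option 5 21, Option 6 8. Option 1 and Option 5 advance.
Runoff: Option 1 is ranked above Option 5 on 34 ballots, Option 5 above Option 1 on 36.

Option 5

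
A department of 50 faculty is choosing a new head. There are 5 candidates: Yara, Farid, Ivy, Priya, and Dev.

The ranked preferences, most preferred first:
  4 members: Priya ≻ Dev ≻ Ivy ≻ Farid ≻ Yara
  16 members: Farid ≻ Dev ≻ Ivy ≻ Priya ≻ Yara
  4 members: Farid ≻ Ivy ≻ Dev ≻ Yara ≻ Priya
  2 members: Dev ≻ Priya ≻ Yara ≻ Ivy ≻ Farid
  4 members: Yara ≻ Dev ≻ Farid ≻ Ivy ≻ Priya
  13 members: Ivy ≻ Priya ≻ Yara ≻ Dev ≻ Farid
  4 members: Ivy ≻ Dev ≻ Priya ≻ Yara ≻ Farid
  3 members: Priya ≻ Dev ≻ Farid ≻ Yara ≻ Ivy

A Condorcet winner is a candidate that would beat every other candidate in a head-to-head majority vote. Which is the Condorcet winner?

Dev vs Yara: 33–17
Dev vs Farid: 30–20
Dev vs Ivy: 29–21
Dev vs Priya: 30–20
Dev beats every other candidate.

Dev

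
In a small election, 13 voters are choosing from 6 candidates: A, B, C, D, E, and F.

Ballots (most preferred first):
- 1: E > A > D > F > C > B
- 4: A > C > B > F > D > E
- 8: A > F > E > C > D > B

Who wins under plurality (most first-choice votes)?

First-place votes: A 12, B 0, C 0, D 0, E 1, F 0.

A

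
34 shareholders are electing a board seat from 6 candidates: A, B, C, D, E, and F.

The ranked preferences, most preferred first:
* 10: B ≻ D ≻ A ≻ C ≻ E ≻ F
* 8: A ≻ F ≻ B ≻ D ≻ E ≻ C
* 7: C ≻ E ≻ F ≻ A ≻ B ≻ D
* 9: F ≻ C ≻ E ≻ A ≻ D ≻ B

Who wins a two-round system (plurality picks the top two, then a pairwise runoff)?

Round 1 first-place votes: A 8, B 10, C 7, D 0, E 0, F 9. B and F advance.
Runoff: B is ranked above F on 10 ballots, F above B on 24.

F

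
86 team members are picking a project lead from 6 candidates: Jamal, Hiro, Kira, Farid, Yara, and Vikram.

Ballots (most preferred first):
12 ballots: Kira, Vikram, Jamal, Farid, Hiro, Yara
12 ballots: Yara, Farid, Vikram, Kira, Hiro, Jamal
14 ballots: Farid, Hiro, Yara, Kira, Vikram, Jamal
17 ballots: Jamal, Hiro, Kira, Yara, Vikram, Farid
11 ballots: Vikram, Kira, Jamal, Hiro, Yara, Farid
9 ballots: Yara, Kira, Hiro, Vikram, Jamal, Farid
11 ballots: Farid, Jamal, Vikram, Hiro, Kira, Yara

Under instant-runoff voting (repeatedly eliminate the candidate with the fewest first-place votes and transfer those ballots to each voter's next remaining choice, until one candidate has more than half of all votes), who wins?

Kira

Round 1: Jamal 17, Hiro 0, Kira 12, Farid 25, Yara 21, Vikram 11. Hiro eliminated.
Round 2: Jamal 17, Kira 12, Farid 25, Yara 21, Vikram 11. Vikram eliminated.
Round 3: Jamal 17, Kira 23, Farid 25, Yara 21. Jamal eliminated.
Round 4: Kira 40, Farid 25, Yara 21. Yara eliminated.
Round 5: Kira 49, Farid 37. Kira has a majority (≥44).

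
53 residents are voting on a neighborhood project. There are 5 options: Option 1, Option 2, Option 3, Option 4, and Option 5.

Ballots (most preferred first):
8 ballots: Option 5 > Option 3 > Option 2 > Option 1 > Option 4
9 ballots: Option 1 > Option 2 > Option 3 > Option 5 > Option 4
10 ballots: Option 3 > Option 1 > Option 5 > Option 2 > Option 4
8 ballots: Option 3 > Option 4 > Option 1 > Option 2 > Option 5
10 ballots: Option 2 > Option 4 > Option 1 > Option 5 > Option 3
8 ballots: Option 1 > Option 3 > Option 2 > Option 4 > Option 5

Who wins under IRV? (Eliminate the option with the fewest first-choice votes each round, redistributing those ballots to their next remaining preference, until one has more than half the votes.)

Option 1

Round 1: Option 1 17, Option 2 10, Option 3 18, Option 4 0, Option 5 8. Option 4 eliminated.
Round 2: Option 1 17, Option 2 10, Option 3 18, Option 5 8. Option 5 eliminated.
Round 3: Option 1 17, Option 2 10, Option 3 26. Option 2 eliminated.
Round 4: Option 1 27, Option 3 26. Option 1 has a majority (≥27).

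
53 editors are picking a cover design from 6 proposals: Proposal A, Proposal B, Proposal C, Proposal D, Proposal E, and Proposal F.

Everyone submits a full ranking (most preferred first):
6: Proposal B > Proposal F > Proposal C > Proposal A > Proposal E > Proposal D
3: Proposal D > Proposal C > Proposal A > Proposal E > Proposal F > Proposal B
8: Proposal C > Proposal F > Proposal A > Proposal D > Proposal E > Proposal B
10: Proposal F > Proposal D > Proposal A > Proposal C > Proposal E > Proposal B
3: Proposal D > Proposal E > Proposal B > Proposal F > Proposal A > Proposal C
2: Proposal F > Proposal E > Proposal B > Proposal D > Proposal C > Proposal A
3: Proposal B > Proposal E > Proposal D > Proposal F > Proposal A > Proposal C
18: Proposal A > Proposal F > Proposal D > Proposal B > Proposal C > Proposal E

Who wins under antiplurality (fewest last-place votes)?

Proposal F

Last-place votes: Proposal A 2, Proposal B 21, Proposal C 6, Proposal D 6, Proposal E 18, Proposal F 0.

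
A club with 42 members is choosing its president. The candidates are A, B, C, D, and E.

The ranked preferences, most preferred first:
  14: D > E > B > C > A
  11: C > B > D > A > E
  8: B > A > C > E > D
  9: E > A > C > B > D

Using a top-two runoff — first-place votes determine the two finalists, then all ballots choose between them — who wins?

Round 1 first-place votes: A 0, B 8, C 11, D 14, E 9. D and C advance.
Runoff: D is ranked above C on 14 ballots, C above D on 28.

C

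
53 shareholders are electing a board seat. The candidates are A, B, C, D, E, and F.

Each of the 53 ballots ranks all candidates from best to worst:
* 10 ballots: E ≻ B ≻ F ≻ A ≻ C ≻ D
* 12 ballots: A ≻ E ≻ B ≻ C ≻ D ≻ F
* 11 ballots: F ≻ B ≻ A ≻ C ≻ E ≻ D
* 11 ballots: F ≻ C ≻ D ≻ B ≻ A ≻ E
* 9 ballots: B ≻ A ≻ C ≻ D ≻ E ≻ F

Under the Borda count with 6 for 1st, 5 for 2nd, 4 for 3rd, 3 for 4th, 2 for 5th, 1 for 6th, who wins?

A: 10×3 + 12×6 + 11×4 + 11×2 + 9×5 = 213
B: 10×5 + 12×4 + 11×5 + 11×3 + 9×6 = 240
C: 10×2 + 12×3 + 11×3 + 11×5 + 9×4 = 180
D: 10×1 + 12×2 + 11×1 + 11×4 + 9×3 = 116
E: 10×6 + 12×5 + 11×2 + 11×1 + 9×2 = 171
F: 10×4 + 12×1 + 11×6 + 11×6 + 9×1 = 193

B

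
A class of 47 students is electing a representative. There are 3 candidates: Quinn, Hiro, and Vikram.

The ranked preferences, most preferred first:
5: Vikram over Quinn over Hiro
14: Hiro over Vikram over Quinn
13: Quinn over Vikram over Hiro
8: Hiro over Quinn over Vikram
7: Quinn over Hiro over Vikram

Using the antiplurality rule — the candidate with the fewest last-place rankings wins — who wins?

Last-place votes: Quinn 14, Hiro 18, Vikram 15.

Quinn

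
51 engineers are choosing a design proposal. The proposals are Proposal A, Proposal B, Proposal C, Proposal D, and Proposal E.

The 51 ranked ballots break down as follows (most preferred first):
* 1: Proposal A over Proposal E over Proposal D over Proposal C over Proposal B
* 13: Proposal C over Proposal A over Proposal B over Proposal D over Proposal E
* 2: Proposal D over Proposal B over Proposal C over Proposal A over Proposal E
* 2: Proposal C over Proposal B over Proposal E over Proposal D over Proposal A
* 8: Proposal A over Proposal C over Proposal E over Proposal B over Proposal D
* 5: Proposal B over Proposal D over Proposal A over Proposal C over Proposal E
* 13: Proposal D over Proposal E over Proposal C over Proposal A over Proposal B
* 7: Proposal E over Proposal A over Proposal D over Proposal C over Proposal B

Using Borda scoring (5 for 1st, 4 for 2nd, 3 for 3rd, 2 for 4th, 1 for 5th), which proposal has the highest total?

Proposal C

Proposal A: 1×5 + 13×4 + 2×2 + 2×1 + 8×5 + 5×3 + 13×2 + 7×4 = 172
Proposal B: 1×1 + 13×3 + 2×4 + 2×4 + 8×2 + 5×5 + 13×1 + 7×1 = 117
Proposal C: 1×2 + 13×5 + 2×3 + 2×5 + 8×4 + 5×2 + 13×3 + 7×2 = 178
Proposal D: 1×3 + 13×2 + 2×5 + 2×2 + 8×1 + 5×4 + 13×5 + 7×3 = 157
Proposal E: 1×4 + 13×1 + 2×1 + 2×3 + 8×3 + 5×1 + 13×4 + 7×5 = 141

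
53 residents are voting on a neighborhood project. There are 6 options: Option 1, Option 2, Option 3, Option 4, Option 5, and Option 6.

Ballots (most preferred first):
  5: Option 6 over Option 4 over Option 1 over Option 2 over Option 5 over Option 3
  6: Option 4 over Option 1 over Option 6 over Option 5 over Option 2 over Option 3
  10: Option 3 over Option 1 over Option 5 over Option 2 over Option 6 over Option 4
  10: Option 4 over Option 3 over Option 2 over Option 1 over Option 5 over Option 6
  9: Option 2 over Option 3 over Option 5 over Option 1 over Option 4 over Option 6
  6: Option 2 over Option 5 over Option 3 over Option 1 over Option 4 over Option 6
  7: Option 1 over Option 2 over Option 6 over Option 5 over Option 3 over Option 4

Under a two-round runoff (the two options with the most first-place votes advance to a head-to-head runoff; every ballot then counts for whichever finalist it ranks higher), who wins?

Round 1 first-place votes: Option 1 7, Option 2 15, Option 3 10, Option 4 16, Option 5 0, Option 6 5. Option 4 and Option 2 advance.
Runoff: Option 4 is ranked above Option 2 on 21 ballots, Option 2 above Option 4 on 32.

Option 2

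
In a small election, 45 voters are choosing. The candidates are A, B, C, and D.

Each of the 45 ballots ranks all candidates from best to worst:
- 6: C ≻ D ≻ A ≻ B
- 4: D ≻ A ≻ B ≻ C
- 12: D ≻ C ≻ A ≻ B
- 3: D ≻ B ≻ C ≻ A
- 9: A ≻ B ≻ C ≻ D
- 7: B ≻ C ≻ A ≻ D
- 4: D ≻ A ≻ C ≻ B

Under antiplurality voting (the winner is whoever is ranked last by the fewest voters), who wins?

Last-place votes: A 3, B 22, C 4, D 16.

A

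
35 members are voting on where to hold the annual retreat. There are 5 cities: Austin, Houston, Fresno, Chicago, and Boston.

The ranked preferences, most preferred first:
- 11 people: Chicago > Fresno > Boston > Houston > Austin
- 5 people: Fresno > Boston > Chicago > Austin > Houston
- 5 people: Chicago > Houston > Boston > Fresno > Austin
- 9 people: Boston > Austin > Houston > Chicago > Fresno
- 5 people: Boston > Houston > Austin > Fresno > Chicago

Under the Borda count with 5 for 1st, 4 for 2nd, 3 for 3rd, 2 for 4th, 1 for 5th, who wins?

Boston

Austin: 11×1 + 5×2 + 5×1 + 9×4 + 5×3 = 77
Houston: 11×2 + 5×1 + 5×4 + 9×3 + 5×4 = 94
Fresno: 11×4 + 5×5 + 5×2 + 9×1 + 5×2 = 98
Chicago: 11×5 + 5×3 + 5×5 + 9×2 + 5×1 = 118
Boston: 11×3 + 5×4 + 5×3 + 9×5 + 5×5 = 138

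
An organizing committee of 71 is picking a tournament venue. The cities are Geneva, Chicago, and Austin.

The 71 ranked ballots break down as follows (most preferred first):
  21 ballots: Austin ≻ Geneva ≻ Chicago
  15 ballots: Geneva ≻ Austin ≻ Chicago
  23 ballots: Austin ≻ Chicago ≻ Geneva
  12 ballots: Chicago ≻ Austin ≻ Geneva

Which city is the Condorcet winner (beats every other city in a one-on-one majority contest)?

Austin

Austin vs Geneva: 56–15
Austin vs Chicago: 59–12
Austin beats every other city.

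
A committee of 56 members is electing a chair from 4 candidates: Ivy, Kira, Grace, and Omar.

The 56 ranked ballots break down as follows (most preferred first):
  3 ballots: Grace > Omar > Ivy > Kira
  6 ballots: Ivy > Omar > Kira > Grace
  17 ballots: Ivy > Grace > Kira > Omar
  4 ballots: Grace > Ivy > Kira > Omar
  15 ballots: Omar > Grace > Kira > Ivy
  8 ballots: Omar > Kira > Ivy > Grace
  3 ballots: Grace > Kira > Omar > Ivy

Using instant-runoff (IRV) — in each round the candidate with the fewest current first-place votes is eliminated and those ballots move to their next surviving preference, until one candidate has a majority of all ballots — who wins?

Round 1: Ivy 23, Kira 0, Grace 10, Omar 23. Kira eliminated.
Round 2: Ivy 23, Grace 10, Omar 23. Grace eliminated.
Round 3: Ivy 27, Omar 29. Omar has a majority (≥29).

Omar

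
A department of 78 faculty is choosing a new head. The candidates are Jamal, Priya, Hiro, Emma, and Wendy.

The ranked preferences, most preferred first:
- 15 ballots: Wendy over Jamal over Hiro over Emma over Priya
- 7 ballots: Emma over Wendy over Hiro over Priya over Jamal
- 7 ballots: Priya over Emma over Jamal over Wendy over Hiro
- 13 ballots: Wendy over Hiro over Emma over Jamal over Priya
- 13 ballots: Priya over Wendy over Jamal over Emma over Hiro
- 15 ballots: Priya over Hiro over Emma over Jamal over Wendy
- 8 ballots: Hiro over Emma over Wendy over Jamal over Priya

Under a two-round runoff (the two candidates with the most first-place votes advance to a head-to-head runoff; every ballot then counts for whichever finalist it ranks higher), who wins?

Wendy

Round 1 first-place votes: Jamal 0, Priya 35, Hiro 8, Emma 7, Wendy 28. Priya and Wendy advance.
Runoff: Priya is ranked above Wendy on 35 ballots, Wendy above Priya on 43.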